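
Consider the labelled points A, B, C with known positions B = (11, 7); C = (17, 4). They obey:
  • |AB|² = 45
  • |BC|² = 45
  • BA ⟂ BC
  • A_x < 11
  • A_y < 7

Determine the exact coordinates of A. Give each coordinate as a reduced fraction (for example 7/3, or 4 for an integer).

1. A_x = 8  [[BA ⟂ BC ⇒ 6x-3y-45=0] ∩ [|A−(11, 7)|²=45]]
2. A_y = 1  [[BA ⟂ BC ⇒ 6x-3y-45=0] ∩ [|A−(11, 7)|²=45]]
   so A = (8, 1)

A = (8, 1)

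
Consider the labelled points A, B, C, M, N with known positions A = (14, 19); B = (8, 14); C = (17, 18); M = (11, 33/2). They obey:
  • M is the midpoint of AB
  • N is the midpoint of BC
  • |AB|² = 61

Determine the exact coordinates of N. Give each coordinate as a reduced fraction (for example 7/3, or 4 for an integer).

1. N_x = 25/2  [2·N = B+C = (8, 14)+(17, 18)]
2. N_y = 16  [2·N = B+C = (8, 14)+(17, 18)]
   so N = (25/2, 16)

N = (25/2, 16)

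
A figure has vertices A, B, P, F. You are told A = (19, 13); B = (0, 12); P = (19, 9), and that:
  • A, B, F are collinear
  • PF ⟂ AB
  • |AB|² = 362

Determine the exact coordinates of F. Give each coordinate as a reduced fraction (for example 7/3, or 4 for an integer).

F = (3401/181, 2351/181)

1. F_x = 3401/181  [[A, B, F are collinear ⇒ 1x-19y+228=0] ∩ [PF ⟂ AB ⇒ -19x-1y+370=0]]
2. F_y = 2351/181  [[A, B, F are collinear ⇒ 1x-19y+228=0] ∩ [PF ⟂ AB ⇒ -19x-1y+370=0]]
   so F = (3401/181, 2351/181)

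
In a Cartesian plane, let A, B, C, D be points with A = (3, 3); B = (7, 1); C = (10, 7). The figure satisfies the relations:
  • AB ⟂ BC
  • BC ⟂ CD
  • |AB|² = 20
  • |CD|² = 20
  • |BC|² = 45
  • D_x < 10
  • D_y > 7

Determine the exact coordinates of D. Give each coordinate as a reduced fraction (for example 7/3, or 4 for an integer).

1. D_x = 6  [[BC ⟂ CD ⇒ 3x+6y-72=0] ∩ [|D−(10, 7)|²=20]]
2. D_y = 9  [[BC ⟂ CD ⇒ 3x+6y-72=0] ∩ [|D−(10, 7)|²=20]]
   so D = (6, 9)

D = (6, 9)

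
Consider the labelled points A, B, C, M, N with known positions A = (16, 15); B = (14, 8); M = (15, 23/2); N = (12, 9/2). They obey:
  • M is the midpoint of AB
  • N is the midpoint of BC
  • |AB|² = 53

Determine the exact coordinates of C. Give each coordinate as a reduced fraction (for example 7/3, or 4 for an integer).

1. C_x = 10  [C = 2·N−B = 2·(12, 9/2)−(14, 8)]
2. C_y = 1  [C = 2·N−B = 2·(12, 9/2)−(14, 8)]
   so C = (10, 1)

C = (10, 1)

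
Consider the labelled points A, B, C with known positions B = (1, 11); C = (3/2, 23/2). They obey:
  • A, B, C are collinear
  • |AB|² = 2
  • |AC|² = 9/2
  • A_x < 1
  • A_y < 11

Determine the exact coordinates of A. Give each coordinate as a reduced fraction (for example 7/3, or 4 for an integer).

1. A_x = 0  [[A, B, C are collinear ⇒ -1/2x+1/2y-5=0] ∩ [|A−(1, 11)|²=2]]
2. A_y = 10  [[A, B, C are collinear ⇒ -1/2x+1/2y-5=0] ∩ [|A−(1, 11)|²=2]]
   so A = (0, 10)

A = (0, 10)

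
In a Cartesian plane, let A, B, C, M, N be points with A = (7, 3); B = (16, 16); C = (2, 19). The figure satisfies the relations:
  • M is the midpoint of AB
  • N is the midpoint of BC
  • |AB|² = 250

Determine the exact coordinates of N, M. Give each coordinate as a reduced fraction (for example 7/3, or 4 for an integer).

N = (9, 35/2)
M = (23/2, 19/2)

1. M_x = 23/2  [2·M = A+B = (7, 3)+(16, 16)]
2. M_y = 19/2  [2·M = A+B = (7, 3)+(16, 16)]
   so M = (23/2, 19/2)
3. N_x = 9  [2·N = B+C = (16, 16)+(2, 19)]
4. N_y = 35/2  [2·N = B+C = (16, 16)+(2, 19)]
   so N = (9, 35/2)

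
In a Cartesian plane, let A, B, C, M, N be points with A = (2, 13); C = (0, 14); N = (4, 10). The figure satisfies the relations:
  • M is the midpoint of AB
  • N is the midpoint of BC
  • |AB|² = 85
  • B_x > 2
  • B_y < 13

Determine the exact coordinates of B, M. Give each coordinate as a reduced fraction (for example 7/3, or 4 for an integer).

B = (8, 6)
M = (5, 19/2)

1. B_x = 8  [B = 2·N−C = 2·(4, 10)−(0, 14)]
2. B_y = 6  [B = 2·N−C = 2·(4, 10)−(0, 14)]
   so B = (8, 6)
3. M_x = 5  [2·M = A+B = (2, 13)+(8, 6)]
4. M_y = 19/2  [2·M = A+B = (2, 13)+(8, 6)]
   so M = (5, 19/2)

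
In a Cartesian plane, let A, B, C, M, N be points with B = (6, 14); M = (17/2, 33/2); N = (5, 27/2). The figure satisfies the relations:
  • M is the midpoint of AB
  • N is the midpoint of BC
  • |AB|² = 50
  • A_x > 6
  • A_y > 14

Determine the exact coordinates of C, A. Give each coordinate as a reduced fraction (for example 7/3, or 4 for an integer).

C = (4, 13)
A = (11, 19)

1. A_x = 11  [A = 2·M−B = 2·(17/2, 33/2)−(6, 14)]
2. A_y = 19  [A = 2·M−B = 2·(17/2, 33/2)−(6, 14)]
   so A = (11, 19)
3. C_x = 4  [C = 2·N−B = 2·(5, 27/2)−(6, 14)]
4. C_y = 13  [C = 2·N−B = 2·(5, 27/2)−(6, 14)]
   so C = (4, 13)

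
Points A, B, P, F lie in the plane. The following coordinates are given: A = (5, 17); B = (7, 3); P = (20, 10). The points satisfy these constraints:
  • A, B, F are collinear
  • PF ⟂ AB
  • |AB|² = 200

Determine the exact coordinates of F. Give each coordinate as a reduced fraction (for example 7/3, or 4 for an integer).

F = (157/25, 201/25)

1. F_x = 157/25  [[A, B, F are collinear ⇒ 14x+2y-104=0] ∩ [PF ⟂ AB ⇒ 2x-14y+100=0]]
2. F_y = 201/25  [[A, B, F are collinear ⇒ 14x+2y-104=0] ∩ [PF ⟂ AB ⇒ 2x-14y+100=0]]
   so F = (157/25, 201/25)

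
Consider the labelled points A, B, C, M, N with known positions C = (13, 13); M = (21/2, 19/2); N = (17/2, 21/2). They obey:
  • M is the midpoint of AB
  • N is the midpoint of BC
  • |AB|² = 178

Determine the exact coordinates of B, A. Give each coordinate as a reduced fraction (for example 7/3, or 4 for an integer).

1. B_x = 4  [B = 2·N−C = 2·(17/2, 21/2)−(13, 13)]
2. B_y = 8  [B = 2·N−C = 2·(17/2, 21/2)−(13, 13)]
   so B = (4, 8)
3. A_x = 17  [A = 2·M−B = 2·(21/2, 19/2)−(4, 8)]
4. A_y = 11  [A = 2·M−B = 2·(21/2, 19/2)−(4, 8)]
   so A = (17, 11)

B = (4, 8)
A = (17, 11)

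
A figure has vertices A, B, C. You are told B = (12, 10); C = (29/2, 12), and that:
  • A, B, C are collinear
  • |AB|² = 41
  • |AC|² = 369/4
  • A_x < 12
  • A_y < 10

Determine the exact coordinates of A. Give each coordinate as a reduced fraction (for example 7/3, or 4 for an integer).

1. A_x = 7  [[A, B, C are collinear ⇒ -2x+5/2y-1=0] ∩ [|A−(12, 10)|²=41]]
2. A_y = 6  [[A, B, C are collinear ⇒ -2x+5/2y-1=0] ∩ [|A−(12, 10)|²=41]]
   so A = (7, 6)

A = (7, 6)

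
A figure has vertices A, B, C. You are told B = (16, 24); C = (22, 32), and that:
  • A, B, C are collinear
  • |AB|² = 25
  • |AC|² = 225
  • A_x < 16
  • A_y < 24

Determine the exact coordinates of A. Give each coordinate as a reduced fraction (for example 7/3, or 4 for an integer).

1. A_x = 13  [[A, B, C are collinear ⇒ -8x+6y-16=0] ∩ [|A−(16, 24)|²=25]]
2. A_y = 20  [[A, B, C are collinear ⇒ -8x+6y-16=0] ∩ [|A−(16, 24)|²=25]]
   so A = (13, 20)

A = (13, 20)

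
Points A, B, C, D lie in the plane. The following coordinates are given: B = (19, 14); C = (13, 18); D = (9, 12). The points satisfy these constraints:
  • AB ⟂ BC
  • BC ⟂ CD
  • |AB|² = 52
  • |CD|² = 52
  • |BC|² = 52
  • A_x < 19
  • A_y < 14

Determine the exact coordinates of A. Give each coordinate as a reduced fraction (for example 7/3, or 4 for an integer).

1. A_x = 15  [[AB ⟂ BC ⇒ 6x-4y-58=0] ∩ [|A−(19, 14)|²=52]]
2. A_y = 8  [[AB ⟂ BC ⇒ 6x-4y-58=0] ∩ [|A−(19, 14)|²=52]]
   so A = (15, 8)

A = (15, 8)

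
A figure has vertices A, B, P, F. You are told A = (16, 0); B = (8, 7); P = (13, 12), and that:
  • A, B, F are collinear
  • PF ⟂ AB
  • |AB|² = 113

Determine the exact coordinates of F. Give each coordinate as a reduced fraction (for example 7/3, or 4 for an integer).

F = (944/113, 756/113)

1. F_x = 944/113  [[A, B, F are collinear ⇒ -7x-8y+112=0] ∩ [PF ⟂ AB ⇒ -8x+7y+20=0]]
2. F_y = 756/113  [[A, B, F are collinear ⇒ -7x-8y+112=0] ∩ [PF ⟂ AB ⇒ -8x+7y+20=0]]
   so F = (944/113, 756/113)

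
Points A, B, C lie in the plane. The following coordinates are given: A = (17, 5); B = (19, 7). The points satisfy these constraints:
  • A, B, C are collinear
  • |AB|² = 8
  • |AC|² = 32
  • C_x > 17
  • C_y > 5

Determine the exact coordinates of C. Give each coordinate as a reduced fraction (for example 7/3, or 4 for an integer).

1. C_x = 21  [[A, B, C are collinear ⇒ -2x+2y+24=0] ∩ [|C−(17, 5)|²=32]]
2. C_y = 9  [[A, B, C are collinear ⇒ -2x+2y+24=0] ∩ [|C−(17, 5)|²=32]]
   so C = (21, 9)

C = (21, 9)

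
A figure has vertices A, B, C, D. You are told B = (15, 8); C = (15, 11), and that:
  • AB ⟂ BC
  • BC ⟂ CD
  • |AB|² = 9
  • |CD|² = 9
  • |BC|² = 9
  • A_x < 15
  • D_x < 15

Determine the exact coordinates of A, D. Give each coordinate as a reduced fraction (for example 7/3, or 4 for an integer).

1. A_x = 12  [[AB ⟂ BC ⇒ -3y+24=0] ∩ [|A−(15, 8)|²=9]]
2. A_y = 8  [[AB ⟂ BC ⇒ -3y+24=0] ∩ [|A−(15, 8)|²=9]]
   so A = (12, 8)
3. D_x = 12  [[BC ⟂ CD ⇒ 3y-33=0] ∩ [|D−(15, 11)|²=9]]
4. D_y = 11  [[BC ⟂ CD ⇒ 3y-33=0] ∩ [|D−(15, 11)|²=9]]
   so D = (12, 11)

A = (12, 8)
D = (12, 11)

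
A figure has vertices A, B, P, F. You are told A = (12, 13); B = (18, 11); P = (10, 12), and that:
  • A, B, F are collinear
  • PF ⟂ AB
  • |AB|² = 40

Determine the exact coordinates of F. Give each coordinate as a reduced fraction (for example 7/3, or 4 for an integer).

F = (21/2, 27/2)

1. F_x = 21/2  [[A, B, F are collinear ⇒ 2x+6y-102=0] ∩ [PF ⟂ AB ⇒ 6x-2y-36=0]]
2. F_y = 27/2  [[A, B, F are collinear ⇒ 2x+6y-102=0] ∩ [PF ⟂ AB ⇒ 6x-2y-36=0]]
   so F = (21/2, 27/2)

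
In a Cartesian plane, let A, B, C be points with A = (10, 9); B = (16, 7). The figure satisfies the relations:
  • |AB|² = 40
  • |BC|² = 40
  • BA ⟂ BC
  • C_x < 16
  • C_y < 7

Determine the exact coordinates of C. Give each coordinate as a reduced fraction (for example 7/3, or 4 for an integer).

C = (14, 1)

1. C_x = 14  [[BA ⟂ BC ⇒ -6x+2y+82=0] ∩ [|C−(16, 7)|²=40]]
2. C_y = 1  [[BA ⟂ BC ⇒ -6x+2y+82=0] ∩ [|C−(16, 7)|²=40]]
   so C = (14, 1)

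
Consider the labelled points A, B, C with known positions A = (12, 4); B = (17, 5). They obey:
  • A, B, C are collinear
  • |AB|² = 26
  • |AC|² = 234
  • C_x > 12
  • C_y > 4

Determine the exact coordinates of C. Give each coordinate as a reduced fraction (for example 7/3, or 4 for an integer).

1. C_x = 27  [[A, B, C are collinear ⇒ -1x+5y-8=0] ∩ [|C−(12, 4)|²=234]]
2. C_y = 7  [[A, B, C are collinear ⇒ -1x+5y-8=0] ∩ [|C−(12, 4)|²=234]]
   so C = (27, 7)

C = (27, 7)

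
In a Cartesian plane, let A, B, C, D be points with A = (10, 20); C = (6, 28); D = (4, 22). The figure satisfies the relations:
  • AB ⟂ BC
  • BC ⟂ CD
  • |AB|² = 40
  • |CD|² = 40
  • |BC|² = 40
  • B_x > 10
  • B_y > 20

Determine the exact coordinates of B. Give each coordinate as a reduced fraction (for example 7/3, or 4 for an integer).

1. B_x = 12  [[BC ⟂ CD ⇒ 2x+6y-180=0] ∩ [|B−(10, 20)|²=40]]
2. B_y = 26  [[BC ⟂ CD ⇒ 2x+6y-180=0] ∩ [|B−(10, 20)|²=40]]
   so B = (12, 26)

B = (12, 26)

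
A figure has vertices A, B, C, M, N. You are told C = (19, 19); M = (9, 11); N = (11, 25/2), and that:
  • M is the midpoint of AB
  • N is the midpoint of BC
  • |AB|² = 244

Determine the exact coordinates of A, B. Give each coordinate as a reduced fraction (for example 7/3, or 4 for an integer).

A = (15, 16)
B = (3, 6)

1. B_x = 3  [B = 2·N−C = 2·(11, 25/2)−(19, 19)]
2. B_y = 6  [B = 2·N−C = 2·(11, 25/2)−(19, 19)]
   so B = (3, 6)
3. A_x = 15  [A = 2·M−B = 2·(9, 11)−(3, 6)]
4. A_y = 16  [A = 2·M−B = 2·(9, 11)−(3, 6)]
   so A = (15, 16)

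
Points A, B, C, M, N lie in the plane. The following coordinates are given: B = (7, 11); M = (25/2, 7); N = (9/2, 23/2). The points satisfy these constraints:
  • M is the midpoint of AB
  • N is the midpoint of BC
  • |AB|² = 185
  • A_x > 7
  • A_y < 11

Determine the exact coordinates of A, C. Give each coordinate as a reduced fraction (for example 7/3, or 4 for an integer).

1. A_x = 18  [A = 2·M−B = 2·(25/2, 7)−(7, 11)]
2. A_y = 3  [A = 2·M−B = 2·(25/2, 7)−(7, 11)]
   so A = (18, 3)
3. C_x = 2  [C = 2·N−B = 2·(9/2, 23/2)−(7, 11)]
4. C_y = 12  [C = 2·N−B = 2·(9/2, 23/2)−(7, 11)]
   so C = (2, 12)

A = (18, 3)
C = (2, 12)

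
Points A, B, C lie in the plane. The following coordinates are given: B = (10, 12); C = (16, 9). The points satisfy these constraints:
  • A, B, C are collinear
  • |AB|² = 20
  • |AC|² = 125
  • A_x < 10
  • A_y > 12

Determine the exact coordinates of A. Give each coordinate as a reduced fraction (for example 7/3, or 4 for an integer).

1. A_x = 6  [[A, B, C are collinear ⇒ 3x+6y-102=0] ∩ [|A−(10, 12)|²=20]]
2. A_y = 14  [[A, B, C are collinear ⇒ 3x+6y-102=0] ∩ [|A−(10, 12)|²=20]]
   so A = (6, 14)

A = (6, 14)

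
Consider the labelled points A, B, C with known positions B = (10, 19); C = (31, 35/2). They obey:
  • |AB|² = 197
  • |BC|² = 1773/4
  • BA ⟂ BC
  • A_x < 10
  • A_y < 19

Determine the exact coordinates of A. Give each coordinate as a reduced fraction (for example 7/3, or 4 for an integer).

A = (9, 5)

1. A_x = 9  [[BA ⟂ BC ⇒ 21x-3/2y-363/2=0] ∩ [|A−(10, 19)|²=197]]
2. A_y = 5  [[BA ⟂ BC ⇒ 21x-3/2y-363/2=0] ∩ [|A−(10, 19)|²=197]]
   so A = (9, 5)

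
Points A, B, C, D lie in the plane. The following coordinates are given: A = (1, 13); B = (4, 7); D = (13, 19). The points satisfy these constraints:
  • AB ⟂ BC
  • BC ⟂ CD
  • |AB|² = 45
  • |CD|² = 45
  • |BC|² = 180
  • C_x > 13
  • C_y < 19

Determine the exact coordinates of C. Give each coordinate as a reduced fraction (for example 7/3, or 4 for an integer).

C = (16, 13)

1. C_x = 16  [[AB ⟂ BC ⇒ 3x-6y+30=0] ∩ [|C−(13, 19)|²=45]]
2. C_y = 13  [[AB ⟂ BC ⇒ 3x-6y+30=0] ∩ [|C−(13, 19)|²=45]]
   so C = (16, 13)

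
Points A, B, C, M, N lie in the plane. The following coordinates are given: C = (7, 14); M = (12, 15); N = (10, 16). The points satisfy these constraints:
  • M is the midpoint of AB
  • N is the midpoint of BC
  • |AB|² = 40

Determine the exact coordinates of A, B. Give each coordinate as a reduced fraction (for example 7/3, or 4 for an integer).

1. B_x = 13  [B = 2·N−C = 2·(10, 16)−(7, 14)]
2. B_y = 18  [B = 2·N−C = 2·(10, 16)−(7, 14)]
   so B = (13, 18)
3. A_x = 11  [A = 2·M−B = 2·(12, 15)−(13, 18)]
4. A_y = 12  [A = 2·M−B = 2·(12, 15)−(13, 18)]
   so A = (11, 12)

A = (11, 12)
B = (13, 18)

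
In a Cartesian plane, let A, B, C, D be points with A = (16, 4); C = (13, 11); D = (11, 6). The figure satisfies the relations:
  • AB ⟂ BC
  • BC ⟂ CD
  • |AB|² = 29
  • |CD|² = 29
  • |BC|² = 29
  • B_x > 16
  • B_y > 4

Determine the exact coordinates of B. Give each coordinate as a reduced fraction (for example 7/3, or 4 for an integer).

1. B_x = 18  [[BC ⟂ CD ⇒ 2x+5y-81=0] ∩ [|B−(16, 4)|²=29]]
2. B_y = 9  [[BC ⟂ CD ⇒ 2x+5y-81=0] ∩ [|B−(16, 4)|²=29]]
   so B = (18, 9)

B = (18, 9)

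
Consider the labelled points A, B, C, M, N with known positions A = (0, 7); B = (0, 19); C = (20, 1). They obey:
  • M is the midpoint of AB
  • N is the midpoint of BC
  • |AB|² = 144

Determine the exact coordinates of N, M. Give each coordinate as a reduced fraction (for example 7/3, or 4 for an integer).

1. M_x = 0  [2·M = A+B = (0, 7)+(0, 19)]
2. M_y = 13  [2·M = A+B = (0, 7)+(0, 19)]
   so M = (0, 13)
3. N_x = 10  [2·N = B+C = (0, 19)+(20, 1)]
4. N_y = 10  [2·N = B+C = (0, 19)+(20, 1)]
   so N = (10, 10)

N = (10, 10)
M = (0, 13)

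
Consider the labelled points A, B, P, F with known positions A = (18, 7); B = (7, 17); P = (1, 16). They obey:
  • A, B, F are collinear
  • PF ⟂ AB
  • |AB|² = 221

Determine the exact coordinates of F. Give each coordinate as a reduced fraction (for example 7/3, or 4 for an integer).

F = (931/221, 4317/221)

1. F_x = 931/221  [[A, B, F are collinear ⇒ -10x-11y+257=0] ∩ [PF ⟂ AB ⇒ -11x+10y-149=0]]
2. F_y = 4317/221  [[A, B, F are collinear ⇒ -10x-11y+257=0] ∩ [PF ⟂ AB ⇒ -11x+10y-149=0]]
   so F = (931/221, 4317/221)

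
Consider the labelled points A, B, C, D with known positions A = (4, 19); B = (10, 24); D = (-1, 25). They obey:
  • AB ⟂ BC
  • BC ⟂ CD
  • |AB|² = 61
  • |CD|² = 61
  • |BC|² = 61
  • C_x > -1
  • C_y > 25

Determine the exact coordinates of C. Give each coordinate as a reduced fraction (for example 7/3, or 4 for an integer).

C = (5, 30)

1. C_x = 5  [[AB ⟂ BC ⇒ 6x+5y-180=0] ∩ [|C−(-1, 25)|²=61]]
2. C_y = 30  [[AB ⟂ BC ⇒ 6x+5y-180=0] ∩ [|C−(-1, 25)|²=61]]
   so C = (5, 30)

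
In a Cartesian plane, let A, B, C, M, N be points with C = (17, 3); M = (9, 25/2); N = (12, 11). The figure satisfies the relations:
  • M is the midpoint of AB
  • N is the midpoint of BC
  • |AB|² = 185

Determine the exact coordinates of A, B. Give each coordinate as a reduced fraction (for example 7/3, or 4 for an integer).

1. B_x = 7  [B = 2·N−C = 2·(12, 11)−(17, 3)]
2. B_y = 19  [B = 2·N−C = 2·(12, 11)−(17, 3)]
   so B = (7, 19)
3. A_x = 11  [A = 2·M−B = 2·(9, 25/2)−(7, 19)]
4. A_y = 6  [A = 2·M−B = 2·(9, 25/2)−(7, 19)]
   so A = (11, 6)

A = (11, 6)
B = (7, 19)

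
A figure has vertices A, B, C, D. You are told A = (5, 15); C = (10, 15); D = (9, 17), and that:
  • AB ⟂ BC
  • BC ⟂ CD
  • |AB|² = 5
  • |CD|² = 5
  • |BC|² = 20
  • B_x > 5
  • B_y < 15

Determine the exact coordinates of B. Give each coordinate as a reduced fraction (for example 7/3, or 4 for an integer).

B = (6, 13)

1. B_x = 6  [[BC ⟂ CD ⇒ 1x-2y+20=0] ∩ [|B−(5, 15)|²=5]]
2. B_y = 13  [[BC ⟂ CD ⇒ 1x-2y+20=0] ∩ [|B−(5, 15)|²=5]]
   so B = (6, 13)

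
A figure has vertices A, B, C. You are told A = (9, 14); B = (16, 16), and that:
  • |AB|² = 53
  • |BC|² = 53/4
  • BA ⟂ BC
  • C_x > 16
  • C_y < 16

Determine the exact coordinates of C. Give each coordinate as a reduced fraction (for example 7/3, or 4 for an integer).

C = (17, 25/2)

1. C_x = 17  [[BA ⟂ BC ⇒ -7x-2y+144=0] ∩ [|C−(16, 16)|²=53/4]]
2. C_y = 25/2  [[BA ⟂ BC ⇒ -7x-2y+144=0] ∩ [|C−(16, 16)|²=53/4]]
   so C = (17, 25/2)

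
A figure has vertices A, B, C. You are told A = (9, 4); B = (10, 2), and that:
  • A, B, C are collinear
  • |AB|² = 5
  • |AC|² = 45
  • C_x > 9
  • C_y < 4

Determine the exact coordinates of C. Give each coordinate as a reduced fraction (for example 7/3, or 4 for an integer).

1. C_x = 12  [[A, B, C are collinear ⇒ 2x+1y-22=0] ∩ [|C−(9, 4)|²=45]]
2. C_y = -2  [[A, B, C are collinear ⇒ 2x+1y-22=0] ∩ [|C−(9, 4)|²=45]]
   so C = (12, -2)

C = (12, -2)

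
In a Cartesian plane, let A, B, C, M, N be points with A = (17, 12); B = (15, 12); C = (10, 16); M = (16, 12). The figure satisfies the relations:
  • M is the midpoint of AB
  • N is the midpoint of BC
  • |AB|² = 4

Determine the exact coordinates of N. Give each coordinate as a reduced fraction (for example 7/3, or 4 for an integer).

N = (25/2, 14)

1. N_x = 25/2  [2·N = B+C = (15, 12)+(10, 16)]
2. N_y = 14  [2·N = B+C = (15, 12)+(10, 16)]
   so N = (25/2, 14)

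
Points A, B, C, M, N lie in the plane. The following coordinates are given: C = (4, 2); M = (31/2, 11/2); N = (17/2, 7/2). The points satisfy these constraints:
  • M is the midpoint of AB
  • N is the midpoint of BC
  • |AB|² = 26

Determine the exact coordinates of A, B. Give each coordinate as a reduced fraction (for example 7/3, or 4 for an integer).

1. B_x = 13  [B = 2·N−C = 2·(17/2, 7/2)−(4, 2)]
2. B_y = 5  [B = 2·N−C = 2·(17/2, 7/2)−(4, 2)]
   so B = (13, 5)
3. A_x = 18  [A = 2·M−B = 2·(31/2, 11/2)−(13, 5)]
4. A_y = 6  [A = 2·M−B = 2·(31/2, 11/2)−(13, 5)]
   so A = (18, 6)

A = (18, 6)
B = (13, 5)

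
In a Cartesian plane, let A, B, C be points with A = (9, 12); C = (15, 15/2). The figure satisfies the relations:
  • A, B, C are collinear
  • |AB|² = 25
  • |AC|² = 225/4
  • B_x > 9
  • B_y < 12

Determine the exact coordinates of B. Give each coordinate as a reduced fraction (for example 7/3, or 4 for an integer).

B = (13, 9)

1. B_x = 13  [[A, B, C are collinear ⇒ -9/2x-6y+225/2=0] ∩ [|B−(9, 12)|²=25]]
2. B_y = 9  [[A, B, C are collinear ⇒ -9/2x-6y+225/2=0] ∩ [|B−(9, 12)|²=25]]
   so B = (13, 9)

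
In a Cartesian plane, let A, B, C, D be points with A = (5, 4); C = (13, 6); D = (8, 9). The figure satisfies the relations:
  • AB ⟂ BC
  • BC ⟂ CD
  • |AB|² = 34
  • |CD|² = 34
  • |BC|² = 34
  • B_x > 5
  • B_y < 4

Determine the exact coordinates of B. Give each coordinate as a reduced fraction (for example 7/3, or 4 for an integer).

1. B_x = 10  [[BC ⟂ CD ⇒ 5x-3y-47=0] ∩ [|B−(5, 4)|²=34]]
2. B_y = 1  [[BC ⟂ CD ⇒ 5x-3y-47=0] ∩ [|B−(5, 4)|²=34]]
   so B = (10, 1)

B = (10, 1)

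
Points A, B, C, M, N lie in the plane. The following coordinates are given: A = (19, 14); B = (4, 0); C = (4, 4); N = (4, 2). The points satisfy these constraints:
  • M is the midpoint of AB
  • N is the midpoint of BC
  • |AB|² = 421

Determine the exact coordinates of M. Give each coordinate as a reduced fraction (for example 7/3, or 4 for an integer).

1. M_x = 23/2  [2·M = A+B = (19, 14)+(4, 0)]
2. M_y = 7  [2·M = A+B = (19, 14)+(4, 0)]
   so M = (23/2, 7)

M = (23/2, 7)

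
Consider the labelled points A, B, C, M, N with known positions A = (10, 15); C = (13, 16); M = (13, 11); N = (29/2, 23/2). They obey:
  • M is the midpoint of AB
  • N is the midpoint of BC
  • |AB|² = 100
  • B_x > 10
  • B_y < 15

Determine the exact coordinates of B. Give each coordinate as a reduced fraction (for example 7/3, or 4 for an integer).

B = (16, 7)

1. B_x = 16  [B = 2·M−A = 2·(13, 11)−(10, 15)]
2. B_y = 7  [B = 2·M−A = 2·(13, 11)−(10, 15)]
   so B = (16, 7)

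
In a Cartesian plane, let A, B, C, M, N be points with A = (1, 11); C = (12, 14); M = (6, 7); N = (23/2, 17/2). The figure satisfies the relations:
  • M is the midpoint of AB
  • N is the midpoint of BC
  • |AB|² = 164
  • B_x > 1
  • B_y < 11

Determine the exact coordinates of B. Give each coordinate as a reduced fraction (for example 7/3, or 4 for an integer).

B = (11, 3)

1. B_x = 11  [B = 2·M−A = 2·(6, 7)−(1, 11)]
2. B_y = 3  [B = 2·M−A = 2·(6, 7)−(1, 11)]
   so B = (11, 3)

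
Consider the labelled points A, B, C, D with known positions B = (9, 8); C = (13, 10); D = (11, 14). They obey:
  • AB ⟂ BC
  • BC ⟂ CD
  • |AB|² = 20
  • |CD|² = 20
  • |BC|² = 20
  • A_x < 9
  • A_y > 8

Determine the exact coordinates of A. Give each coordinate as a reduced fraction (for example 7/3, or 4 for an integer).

1. A_x = 7  [[AB ⟂ BC ⇒ -4x-2y+52=0] ∩ [|A−(9, 8)|²=20]]
2. A_y = 12  [[AB ⟂ BC ⇒ -4x-2y+52=0] ∩ [|A−(9, 8)|²=20]]
   so A = (7, 12)

A = (7, 12)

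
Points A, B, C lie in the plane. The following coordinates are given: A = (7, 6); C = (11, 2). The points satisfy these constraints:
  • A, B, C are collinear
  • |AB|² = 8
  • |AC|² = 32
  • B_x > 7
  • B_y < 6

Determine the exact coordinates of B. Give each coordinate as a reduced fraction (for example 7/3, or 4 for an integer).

B = (9, 4)

1. B_x = 9  [[A, B, C are collinear ⇒ -4x-4y+52=0] ∩ [|B−(7, 6)|²=8]]
2. B_y = 4  [[A, B, C are collinear ⇒ -4x-4y+52=0] ∩ [|B−(7, 6)|²=8]]
   so B = (9, 4)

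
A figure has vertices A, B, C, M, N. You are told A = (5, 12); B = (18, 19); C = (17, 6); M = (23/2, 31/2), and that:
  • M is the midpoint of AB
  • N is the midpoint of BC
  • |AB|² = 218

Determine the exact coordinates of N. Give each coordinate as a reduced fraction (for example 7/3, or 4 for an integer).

1. N_x = 35/2  [2·N = B+C = (18, 19)+(17, 6)]
2. N_y = 25/2  [2·N = B+C = (18, 19)+(17, 6)]
   so N = (35/2, 25/2)

N = (35/2, 25/2)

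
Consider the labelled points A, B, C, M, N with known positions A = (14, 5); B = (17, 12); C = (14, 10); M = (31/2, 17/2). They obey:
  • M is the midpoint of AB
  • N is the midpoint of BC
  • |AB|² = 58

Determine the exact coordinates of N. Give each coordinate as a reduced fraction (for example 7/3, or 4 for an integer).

1. N_x = 31/2  [2·N = B+C = (17, 12)+(14, 10)]
2. N_y = 11  [2·N = B+C = (17, 12)+(14, 10)]
   so N = (31/2, 11)

N = (31/2, 11)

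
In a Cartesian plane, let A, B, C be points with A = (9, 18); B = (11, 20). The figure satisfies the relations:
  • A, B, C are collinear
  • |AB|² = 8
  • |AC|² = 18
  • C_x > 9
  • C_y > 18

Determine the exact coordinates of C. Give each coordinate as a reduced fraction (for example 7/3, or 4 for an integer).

C = (12, 21)

1. C_x = 12  [[A, B, C are collinear ⇒ -2x+2y-18=0] ∩ [|C−(9, 18)|²=18]]
2. C_y = 21  [[A, B, C are collinear ⇒ -2x+2y-18=0] ∩ [|C−(9, 18)|²=18]]
   so C = (12, 21)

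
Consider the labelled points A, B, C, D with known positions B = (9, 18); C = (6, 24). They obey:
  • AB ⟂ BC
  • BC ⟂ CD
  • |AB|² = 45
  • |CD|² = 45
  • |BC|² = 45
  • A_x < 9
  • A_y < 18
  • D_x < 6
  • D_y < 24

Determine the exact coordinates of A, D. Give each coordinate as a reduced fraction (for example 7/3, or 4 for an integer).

A = (3, 15)
D = (0, 21)

1. A_x = 3  [[AB ⟂ BC ⇒ 3x-6y+81=0] ∩ [|A−(9, 18)|²=45]]
2. A_y = 15  [[AB ⟂ BC ⇒ 3x-6y+81=0] ∩ [|A−(9, 18)|²=45]]
   so A = (3, 15)
3. D_x = 0  [[BC ⟂ CD ⇒ -3x+6y-126=0] ∩ [|D−(6, 24)|²=45]]
4. D_y = 21  [[BC ⟂ CD ⇒ -3x+6y-126=0] ∩ [|D−(6, 24)|²=45]]
   so D = (0, 21)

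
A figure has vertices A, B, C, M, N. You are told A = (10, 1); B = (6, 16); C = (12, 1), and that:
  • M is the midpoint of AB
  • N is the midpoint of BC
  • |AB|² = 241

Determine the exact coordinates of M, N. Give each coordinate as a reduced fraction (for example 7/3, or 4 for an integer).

M = (8, 17/2)
N = (9, 17/2)

1. M_x = 8  [2·M = A+B = (10, 1)+(6, 16)]
2. M_y = 17/2  [2·M = A+B = (10, 1)+(6, 16)]
   so M = (8, 17/2)
3. N_x = 9  [2·N = B+C = (6, 16)+(12, 1)]
4. N_y = 17/2  [2·N = B+C = (6, 16)+(12, 1)]
   so N = (9, 17/2)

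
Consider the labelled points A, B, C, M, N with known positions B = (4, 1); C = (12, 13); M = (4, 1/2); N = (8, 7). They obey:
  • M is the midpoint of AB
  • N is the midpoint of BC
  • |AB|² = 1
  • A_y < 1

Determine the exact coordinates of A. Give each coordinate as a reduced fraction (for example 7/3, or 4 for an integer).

1. A_x = 4  [A = 2·M−B = 2·(4, 1/2)−(4, 1)]
2. A_y = 0  [A = 2·M−B = 2·(4, 1/2)−(4, 1)]
   so A = (4, 0)

A = (4, 0)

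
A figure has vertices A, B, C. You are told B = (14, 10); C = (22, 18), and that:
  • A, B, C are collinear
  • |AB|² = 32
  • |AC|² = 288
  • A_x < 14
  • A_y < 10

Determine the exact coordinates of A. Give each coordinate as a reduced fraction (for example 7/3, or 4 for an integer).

1. A_x = 10  [[A, B, C are collinear ⇒ -8x+8y+32=0] ∩ [|A−(14, 10)|²=32]]
2. A_y = 6  [[A, B, C are collinear ⇒ -8x+8y+32=0] ∩ [|A−(14, 10)|²=32]]
   so A = (10, 6)

A = (10, 6)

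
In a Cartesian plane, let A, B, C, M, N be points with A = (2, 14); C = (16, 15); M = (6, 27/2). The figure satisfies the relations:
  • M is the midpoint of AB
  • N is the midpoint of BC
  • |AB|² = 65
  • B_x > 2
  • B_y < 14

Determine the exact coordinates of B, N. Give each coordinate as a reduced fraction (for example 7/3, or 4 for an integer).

1. B_x = 10  [B = 2·M−A = 2·(6, 27/2)−(2, 14)]
2. B_y = 13  [B = 2·M−A = 2·(6, 27/2)−(2, 14)]
   so B = (10, 13)
3. N_x = 13  [2·N = B+C = (10, 13)+(16, 15)]
4. N_y = 14  [2·N = B+C = (10, 13)+(16, 15)]
   so N = (13, 14)

B = (10, 13)
N = (13, 14)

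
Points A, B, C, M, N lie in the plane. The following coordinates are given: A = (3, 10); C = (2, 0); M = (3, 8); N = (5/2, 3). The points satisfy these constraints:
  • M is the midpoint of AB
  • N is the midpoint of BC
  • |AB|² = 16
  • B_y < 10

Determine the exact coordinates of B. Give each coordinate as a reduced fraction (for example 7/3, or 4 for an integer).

1. B_x = 3  [B = 2·M−A = 2·(3, 8)−(3, 10)]
2. B_y = 6  [B = 2·M−A = 2·(3, 8)−(3, 10)]
   so B = (3, 6)

B = (3, 6)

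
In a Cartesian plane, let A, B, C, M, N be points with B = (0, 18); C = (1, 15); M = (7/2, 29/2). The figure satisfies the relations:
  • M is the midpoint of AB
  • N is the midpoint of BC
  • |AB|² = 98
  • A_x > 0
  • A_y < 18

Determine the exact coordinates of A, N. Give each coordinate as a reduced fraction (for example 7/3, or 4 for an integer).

A = (7, 11)
N = (1/2, 33/2)

1. A_x = 7  [A = 2·M−B = 2·(7/2, 29/2)−(0, 18)]
2. A_y = 11  [A = 2·M−B = 2·(7/2, 29/2)−(0, 18)]
   so A = (7, 11)
3. N_x = 1/2  [2·N = B+C = (0, 18)+(1, 15)]
4. N_y = 33/2  [2·N = B+C = (0, 18)+(1, 15)]
   so N = (1/2, 33/2)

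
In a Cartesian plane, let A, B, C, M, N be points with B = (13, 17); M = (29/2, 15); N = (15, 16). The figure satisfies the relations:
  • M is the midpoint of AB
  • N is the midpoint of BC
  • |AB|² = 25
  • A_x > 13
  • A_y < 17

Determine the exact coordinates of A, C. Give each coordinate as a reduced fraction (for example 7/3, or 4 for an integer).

1. A_x = 16  [A = 2·M−B = 2·(29/2, 15)−(13, 17)]
2. A_y = 13  [A = 2·M−B = 2·(29/2, 15)−(13, 17)]
   so A = (16, 13)
3. C_x = 17  [C = 2·N−B = 2·(15, 16)−(13, 17)]
4. C_y = 15  [C = 2·N−B = 2·(15, 16)−(13, 17)]
   so C = (17, 15)

A = (16, 13)
C = (17, 15)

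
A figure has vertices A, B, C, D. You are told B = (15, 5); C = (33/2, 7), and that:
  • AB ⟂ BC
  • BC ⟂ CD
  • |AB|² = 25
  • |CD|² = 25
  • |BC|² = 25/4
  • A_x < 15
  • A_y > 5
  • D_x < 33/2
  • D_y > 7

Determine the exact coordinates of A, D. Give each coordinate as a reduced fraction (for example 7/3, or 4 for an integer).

1. A_x = 11  [[AB ⟂ BC ⇒ -3/2x-2y+65/2=0] ∩ [|A−(15, 5)|²=25]]
2. A_y = 8  [[AB ⟂ BC ⇒ -3/2x-2y+65/2=0] ∩ [|A−(15, 5)|²=25]]
   so A = (11, 8)
3. D_x = 25/2  [[BC ⟂ CD ⇒ 3/2x+2y-155/4=0] ∩ [|D−(33/2, 7)|²=25]]
4. D_y = 10  [[BC ⟂ CD ⇒ 3/2x+2y-155/4=0] ∩ [|D−(33/2, 7)|²=25]]
   so D = (25/2, 10)

A = (11, 8)
D = (25/2, 10)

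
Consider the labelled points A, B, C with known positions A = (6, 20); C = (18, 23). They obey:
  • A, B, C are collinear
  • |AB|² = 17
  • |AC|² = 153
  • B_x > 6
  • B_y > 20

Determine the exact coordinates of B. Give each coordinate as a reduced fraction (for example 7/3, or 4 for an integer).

B = (10, 21)

1. B_x = 10  [[A, B, C are collinear ⇒ 3x-12y+222=0] ∩ [|B−(6, 20)|²=17]]
2. B_y = 21  [[A, B, C are collinear ⇒ 3x-12y+222=0] ∩ [|B−(6, 20)|²=17]]
   so B = (10, 21)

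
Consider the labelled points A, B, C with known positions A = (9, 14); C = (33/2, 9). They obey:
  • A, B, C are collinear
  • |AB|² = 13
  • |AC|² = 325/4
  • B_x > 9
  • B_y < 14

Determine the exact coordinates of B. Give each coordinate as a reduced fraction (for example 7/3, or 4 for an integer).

B = (12, 12)

1. B_x = 12  [[A, B, C are collinear ⇒ -5x-15/2y+150=0] ∩ [|B−(9, 14)|²=13]]
2. B_y = 12  [[A, B, C are collinear ⇒ -5x-15/2y+150=0] ∩ [|B−(9, 14)|²=13]]
   so B = (12, 12)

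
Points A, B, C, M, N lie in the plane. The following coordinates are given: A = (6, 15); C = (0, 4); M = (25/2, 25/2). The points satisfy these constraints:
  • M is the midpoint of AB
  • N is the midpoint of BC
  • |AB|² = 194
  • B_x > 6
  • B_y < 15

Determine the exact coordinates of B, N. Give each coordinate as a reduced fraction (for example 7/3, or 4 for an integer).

1. B_x = 19  [B = 2·M−A = 2·(25/2, 25/2)−(6, 15)]
2. B_y = 10  [B = 2·M−A = 2·(25/2, 25/2)−(6, 15)]
   so B = (19, 10)
3. N_x = 19/2  [2·N = B+C = (19, 10)+(0, 4)]
4. N_y = 7  [2·N = B+C = (19, 10)+(0, 4)]
   so N = (19/2, 7)

B = (19, 10)
N = (19/2, 7)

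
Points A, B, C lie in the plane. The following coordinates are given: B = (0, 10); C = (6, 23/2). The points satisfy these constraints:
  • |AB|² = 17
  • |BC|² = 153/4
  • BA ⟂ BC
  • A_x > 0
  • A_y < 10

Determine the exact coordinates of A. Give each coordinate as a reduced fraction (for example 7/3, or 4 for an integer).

A = (1, 6)

1. A_x = 1  [[BA ⟂ BC ⇒ 6x+3/2y-15=0] ∩ [|A−(0, 10)|²=17]]
2. A_y = 6  [[BA ⟂ BC ⇒ 6x+3/2y-15=0] ∩ [|A−(0, 10)|²=17]]
   so A = (1, 6)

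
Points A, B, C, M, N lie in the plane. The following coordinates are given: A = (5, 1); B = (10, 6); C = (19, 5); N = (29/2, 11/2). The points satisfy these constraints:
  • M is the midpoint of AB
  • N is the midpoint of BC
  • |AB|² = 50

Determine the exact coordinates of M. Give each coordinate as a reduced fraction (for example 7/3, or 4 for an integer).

M = (15/2, 7/2)

1. M_x = 15/2  [2·M = A+B = (5, 1)+(10, 6)]
2. M_y = 7/2  [2·M = A+B = (5, 1)+(10, 6)]
   so M = (15/2, 7/2)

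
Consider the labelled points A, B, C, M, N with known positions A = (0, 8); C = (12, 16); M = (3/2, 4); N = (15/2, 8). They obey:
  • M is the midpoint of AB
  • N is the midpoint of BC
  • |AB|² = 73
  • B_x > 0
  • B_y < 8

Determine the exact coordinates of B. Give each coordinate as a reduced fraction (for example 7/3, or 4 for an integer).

1. B_x = 3  [B = 2·M−A = 2·(3/2, 4)−(0, 8)]
2. B_y = 0  [B = 2·M−A = 2·(3/2, 4)−(0, 8)]
   so B = (3, 0)

B = (3, 0)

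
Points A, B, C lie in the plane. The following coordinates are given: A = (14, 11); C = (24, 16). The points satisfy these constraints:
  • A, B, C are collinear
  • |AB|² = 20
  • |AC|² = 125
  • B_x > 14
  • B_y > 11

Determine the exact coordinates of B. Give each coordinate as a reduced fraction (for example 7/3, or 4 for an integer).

1. B_x = 18  [[A, B, C are collinear ⇒ 5x-10y+40=0] ∩ [|B−(14, 11)|²=20]]
2. B_y = 13  [[A, B, C are collinear ⇒ 5x-10y+40=0] ∩ [|B−(14, 11)|²=20]]
   so B = (18, 13)

B = (18, 13)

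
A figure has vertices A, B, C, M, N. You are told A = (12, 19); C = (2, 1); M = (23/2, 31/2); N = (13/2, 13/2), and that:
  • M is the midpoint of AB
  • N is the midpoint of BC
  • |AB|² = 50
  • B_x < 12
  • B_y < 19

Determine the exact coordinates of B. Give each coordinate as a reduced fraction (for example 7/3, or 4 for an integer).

B = (11, 12)

1. B_x = 11  [B = 2·M−A = 2·(23/2, 31/2)−(12, 19)]
2. B_y = 12  [B = 2·M−A = 2·(23/2, 31/2)−(12, 19)]
   so B = (11, 12)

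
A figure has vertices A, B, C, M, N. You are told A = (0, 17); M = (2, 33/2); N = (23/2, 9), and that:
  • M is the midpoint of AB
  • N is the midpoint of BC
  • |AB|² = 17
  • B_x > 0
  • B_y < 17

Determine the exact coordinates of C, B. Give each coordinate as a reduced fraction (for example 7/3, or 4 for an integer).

1. B_x = 4  [B = 2·M−A = 2·(2, 33/2)−(0, 17)]
2. B_y = 16  [B = 2·M−A = 2·(2, 33/2)−(0, 17)]
   so B = (4, 16)
3. C_x = 19  [C = 2·N−B = 2·(23/2, 9)−(4, 16)]
4. C_y = 2  [C = 2·N−B = 2·(23/2, 9)−(4, 16)]
   so C = (19, 2)

C = (19, 2)
B = (4, 16)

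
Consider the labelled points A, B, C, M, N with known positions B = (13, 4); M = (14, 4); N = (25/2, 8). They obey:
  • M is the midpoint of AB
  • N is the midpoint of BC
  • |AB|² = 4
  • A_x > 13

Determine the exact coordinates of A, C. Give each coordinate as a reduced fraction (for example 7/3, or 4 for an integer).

1. A_x = 15  [A = 2·M−B = 2·(14, 4)−(13, 4)]
2. A_y = 4  [A = 2·M−B = 2·(14, 4)−(13, 4)]
   so A = (15, 4)
3. C_x = 12  [C = 2·N−B = 2·(25/2, 8)−(13, 4)]
4. C_y = 12  [C = 2·N−B = 2·(25/2, 8)−(13, 4)]
   so C = (12, 12)

A = (15, 4)
C = (12, 12)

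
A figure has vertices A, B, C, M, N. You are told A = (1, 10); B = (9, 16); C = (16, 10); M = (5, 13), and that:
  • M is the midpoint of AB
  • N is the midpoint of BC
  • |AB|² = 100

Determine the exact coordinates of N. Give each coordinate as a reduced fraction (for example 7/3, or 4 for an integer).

1. N_x = 25/2  [2·N = B+C = (9, 16)+(16, 10)]
2. N_y = 13  [2·N = B+C = (9, 16)+(16, 10)]
   so N = (25/2, 13)

N = (25/2, 13)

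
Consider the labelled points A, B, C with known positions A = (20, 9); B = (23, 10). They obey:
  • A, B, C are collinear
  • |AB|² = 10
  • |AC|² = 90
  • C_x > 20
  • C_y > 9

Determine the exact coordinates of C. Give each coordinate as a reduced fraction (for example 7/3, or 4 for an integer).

1. C_x = 29  [[A, B, C are collinear ⇒ -1x+3y-7=0] ∩ [|C−(20, 9)|²=90]]
2. C_y = 12  [[A, B, C are collinear ⇒ -1x+3y-7=0] ∩ [|C−(20, 9)|²=90]]
   so C = (29, 12)

C = (29, 12)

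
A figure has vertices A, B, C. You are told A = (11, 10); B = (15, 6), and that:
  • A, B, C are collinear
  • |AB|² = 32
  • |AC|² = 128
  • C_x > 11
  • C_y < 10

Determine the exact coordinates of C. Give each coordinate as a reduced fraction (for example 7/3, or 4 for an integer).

1. C_x = 19  [[A, B, C are collinear ⇒ 4x+4y-84=0] ∩ [|C−(11, 10)|²=128]]
2. C_y = 2  [[A, B, C are collinear ⇒ 4x+4y-84=0] ∩ [|C−(11, 10)|²=128]]
   so C = (19, 2)

C = (19, 2)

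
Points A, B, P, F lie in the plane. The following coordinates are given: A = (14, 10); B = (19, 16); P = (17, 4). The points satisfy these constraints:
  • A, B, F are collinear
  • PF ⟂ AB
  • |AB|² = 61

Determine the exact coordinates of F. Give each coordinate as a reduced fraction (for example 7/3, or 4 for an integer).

F = (749/61, 484/61)

1. F_x = 749/61  [[A, B, F are collinear ⇒ -6x+5y+34=0] ∩ [PF ⟂ AB ⇒ 5x+6y-109=0]]
2. F_y = 484/61  [[A, B, F are collinear ⇒ -6x+5y+34=0] ∩ [PF ⟂ AB ⇒ 5x+6y-109=0]]
   so F = (749/61, 484/61)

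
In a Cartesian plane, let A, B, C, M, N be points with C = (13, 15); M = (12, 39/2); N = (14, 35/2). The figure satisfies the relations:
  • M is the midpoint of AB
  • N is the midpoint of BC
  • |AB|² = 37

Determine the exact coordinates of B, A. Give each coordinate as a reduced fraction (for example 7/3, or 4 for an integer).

B = (15, 20)
A = (9, 19)

1. B_x = 15  [B = 2·N−C = 2·(14, 35/2)−(13, 15)]
2. B_y = 20  [B = 2·N−C = 2·(14, 35/2)−(13, 15)]
   so B = (15, 20)
3. A_x = 9  [A = 2·M−B = 2·(12, 39/2)−(15, 20)]
4. A_y = 19  [A = 2·M−B = 2·(12, 39/2)−(15, 20)]
   so A = (9, 19)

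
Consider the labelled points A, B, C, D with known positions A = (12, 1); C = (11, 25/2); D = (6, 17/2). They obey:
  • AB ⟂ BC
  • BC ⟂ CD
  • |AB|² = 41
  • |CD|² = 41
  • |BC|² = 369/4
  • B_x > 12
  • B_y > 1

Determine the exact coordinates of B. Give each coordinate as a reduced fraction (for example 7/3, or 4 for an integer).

1. B_x = 17  [[BC ⟂ CD ⇒ 5x+4y-105=0] ∩ [|B−(12, 1)|²=41]]
2. B_y = 5  [[BC ⟂ CD ⇒ 5x+4y-105=0] ∩ [|B−(12, 1)|²=41]]
   so B = (17, 5)

B = (17, 5)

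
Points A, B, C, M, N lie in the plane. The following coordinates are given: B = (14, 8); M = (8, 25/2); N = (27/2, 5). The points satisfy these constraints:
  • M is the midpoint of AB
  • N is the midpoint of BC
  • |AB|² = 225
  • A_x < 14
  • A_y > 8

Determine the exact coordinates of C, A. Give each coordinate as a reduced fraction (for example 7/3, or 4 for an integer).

1. A_x = 2  [A = 2·M−B = 2·(8, 25/2)−(14, 8)]
2. A_y = 17  [A = 2·M−B = 2·(8, 25/2)−(14, 8)]
   so A = (2, 17)
3. C_x = 13  [C = 2·N−B = 2·(27/2, 5)−(14, 8)]
4. C_y = 2  [C = 2·N−B = 2·(27/2, 5)−(14, 8)]
   so C = (13, 2)

C = (13, 2)
A = (2, 17)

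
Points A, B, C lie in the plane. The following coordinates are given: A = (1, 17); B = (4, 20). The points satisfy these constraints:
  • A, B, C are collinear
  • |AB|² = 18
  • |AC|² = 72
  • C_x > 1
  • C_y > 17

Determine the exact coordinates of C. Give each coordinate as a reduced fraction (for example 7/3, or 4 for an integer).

1. C_x = 7  [[A, B, C are collinear ⇒ -3x+3y-48=0] ∩ [|C−(1, 17)|²=72]]
2. C_y = 23  [[A, B, C are collinear ⇒ -3x+3y-48=0] ∩ [|C−(1, 17)|²=72]]
   so C = (7, 23)

C = (7, 23)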